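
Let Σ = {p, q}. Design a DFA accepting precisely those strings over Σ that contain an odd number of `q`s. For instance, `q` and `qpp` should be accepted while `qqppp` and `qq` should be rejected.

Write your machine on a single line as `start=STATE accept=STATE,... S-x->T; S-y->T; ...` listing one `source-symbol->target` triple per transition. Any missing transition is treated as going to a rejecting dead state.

start=S0; accept=S1; S0-p->S0; S0-q->S1; S1-p->S1; S1-q->S0

The only thing that matters is how many `q`s have appeared, reduced mod 2. Use one state per residue: S0 for 0, …, S1 for 1. Reading `q` moves to the next residue; anything else stays put. S1 is accepting.
2 states suffice.
        p   q  
>  S0   S0  S1 
 * S1   S1  S0 
(> = start, * = accepting)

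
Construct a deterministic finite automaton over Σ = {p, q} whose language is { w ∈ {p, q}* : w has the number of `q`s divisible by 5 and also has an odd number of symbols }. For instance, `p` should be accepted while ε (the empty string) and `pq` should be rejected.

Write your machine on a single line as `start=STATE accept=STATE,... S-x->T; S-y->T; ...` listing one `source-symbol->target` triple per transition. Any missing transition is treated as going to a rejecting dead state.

start=s0; accept=s1; s0-p->s1; s0-q->s2; s1-p->s0; s1-q->s3; s2-p->s3; s2-q->s4; s3-p->s2; s3-q->s5; s4-p->s5; s4-q->s6; s5-p->s4; s5-q->s7; s6-p->s7; s6-q->s8; s7-p->s6; s7-q->s9; s8-p->s9; s8-q->s1; s9-p->s8; s9-q->s0

Handle the two conditions separately and then intersect. The first has 5 states tracking the count of `q`s modulo 5; the second has 2 states tracking the input length modulo 2. A product state is a pair (one from each), accepting exactly when both do.
A 10-state machine:
        p   q  
>  s0   s1  s2 
 * s1   s0  s3 
   s2   s3  s4 
   s3   s2  s5 
   s4   s5  s6 
   s5   s4  s7 
   s6   s7  s8 
   s7   s6  s9 
   s8   s9  s1 
   s9   s8  s0 
(> = start, * = accepting)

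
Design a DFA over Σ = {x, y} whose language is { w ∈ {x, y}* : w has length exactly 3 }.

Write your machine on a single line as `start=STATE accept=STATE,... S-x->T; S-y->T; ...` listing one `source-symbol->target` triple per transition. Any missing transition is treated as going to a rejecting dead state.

Count input length up to 4: every symbol moves from S0 toward S4, which means 'more than 3' and absorbs. Accept from {S3}.
5 states suffice.
        x   y  
>  S0   S1  S1 
   S1   S2  S2 
   S2   S3  S3 
 * S3   S4  S4 
   S4   S4  S4 
(> = start, * = accepting)

start=S0; accept=S3; S0-x->S1; S0-y->S1; S1-x->S2; S1-y->S2; S2-x->S3; S2-y->S3; S3-x->S4; S3-y->S4; S4-x->S4; S4-y->S4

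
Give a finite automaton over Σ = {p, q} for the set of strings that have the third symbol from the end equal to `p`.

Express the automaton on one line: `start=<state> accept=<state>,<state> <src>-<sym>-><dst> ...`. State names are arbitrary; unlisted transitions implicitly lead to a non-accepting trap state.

A DFA must remember the last 3 symbols (since which symbol is third-to-last isn't known until the input ends). Use one state per possible window of the last ≤3 symbols; accept from those whose window starts with `p`.
       p  q 
>  A   B  C 
   B   D  E 
   C   F  G 
   D   H  I 
   E   J  K 
   F   L  M 
   G   N  O 
 * H   H  I 
 * I   J  K 
 * J   L  M 
 * K   N  O 
   L   H  I 
   M   J  K 
   N   L  M 
   O   N  O 
(> = start, * = accepting)

start=A accept=H,I,J,K A-p->B A-q->C B-p->D B-q->E C-p->F C-q->G D-p->H D-q->I E-p->J E-q->K F-p->L F-q->M G-p->N G-q->O H-p->H H-q->I I-p->J I-q->K J-p->L J-q->M K-p->N K-q->O L-p->H L-q->I M-p->J M-q->K N-p->L N-q->M O-p->N O-q->O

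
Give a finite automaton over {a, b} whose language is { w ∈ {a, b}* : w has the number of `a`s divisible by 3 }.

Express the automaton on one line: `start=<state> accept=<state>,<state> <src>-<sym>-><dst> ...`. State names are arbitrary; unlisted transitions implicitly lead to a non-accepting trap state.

start=q0 accept=q0 q0-a->q1 q0-b->q0 q1-a->q2 q1-b->q1 q2-a->q0 q2-b->q2

The only thing that matters is how many `a`s have appeared, reduced mod 3. Use one state per residue: q0 for 0, …, q2 for 2. Reading `a` moves to the next residue; anything else stays put. q0 is accepting.
        a   b  
>* q0   q1  q0 
   q1   q2  q1 
   q2   q0  q2 
(> = start, * = accepting)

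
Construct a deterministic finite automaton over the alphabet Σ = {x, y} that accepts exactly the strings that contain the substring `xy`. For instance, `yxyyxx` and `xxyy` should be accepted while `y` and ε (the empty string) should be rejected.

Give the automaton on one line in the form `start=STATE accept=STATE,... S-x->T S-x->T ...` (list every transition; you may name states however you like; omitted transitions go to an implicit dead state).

States s0..s1 record the length of the longest prefix of `xy` that matches the current input suffix. Reaching s2 means `xy` has been seen, and we stay there forever. Accept from s2.
With 3 states:
        x   y  
>  s0   s1  s0 
   s1   s1  s2 
 * s2   s2  s2 
(> = start, * = accepting)

start=s0 accept=s2 s0-x->s1 s0-y->s0 s1-x->s1 s1-y->s2 s2-x->s2 s2-y->s2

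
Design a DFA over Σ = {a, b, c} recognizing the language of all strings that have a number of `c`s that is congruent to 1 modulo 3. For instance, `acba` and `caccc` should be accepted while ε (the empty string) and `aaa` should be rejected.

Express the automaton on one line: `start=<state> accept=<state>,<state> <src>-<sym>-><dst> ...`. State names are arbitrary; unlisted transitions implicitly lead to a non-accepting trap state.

The only thing that matters is how many `c`s have appeared, reduced mod 3. Use one state per residue: q0 for 0, …, q2 for 2. Reading `c` moves to the next residue; anything else stays put. q1 is accepting.
        a   b   c  
>  q0   q0  q0  q1 
 * q1   q1  q1  q2 
   q2   q2  q2  q0 
(> = start, * = accepting)

start=q0 accept=q1 q0-a->q0 q0-b->q0 q0-c->q1 q1-a->q1 q1-b->q1 q1-c->q2 q2-a->q2 q2-b->q2 q2-c->q0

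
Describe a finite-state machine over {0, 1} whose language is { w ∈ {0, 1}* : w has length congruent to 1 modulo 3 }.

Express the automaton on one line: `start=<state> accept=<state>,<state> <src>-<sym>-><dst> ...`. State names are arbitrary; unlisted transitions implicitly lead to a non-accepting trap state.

start=S0 accept=S1 S0-0->S1 S0-1->S1 S1-0->S2 S1-1->S2 S2-0->S0 S2-1->S0

Only the length mod 3 matters, so use a 3-cycle: from any state, every input symbol moves to the next state, wrapping S2 back to S0. Mark S1 accepting.
With 3 states:
        0   1  
>  S0   S1  S1 
 * S1   S2  S2 
   S2   S0  S0 
(> = start, * = accepting)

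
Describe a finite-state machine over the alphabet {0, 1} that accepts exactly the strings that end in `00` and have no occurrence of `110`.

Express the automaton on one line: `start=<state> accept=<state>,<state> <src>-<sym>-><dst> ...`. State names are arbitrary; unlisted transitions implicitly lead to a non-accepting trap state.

Handle the two conditions separately and then intersect. The first has 3 states tracking how much of the suffix `00` has currently been matched; the second has 4 states tracking partial matches of the forbidden pattern `110`. A product state is a pair (one from each), accepting exactly when both do.
       0  1 
>  A   B  C 
   B   D  C 
   C   B  E 
 * D   D  C 
   E   F  E 
   F   G  H 
   G   G  H 
   H   F  H 
(> = start, * = accepting)

start=A accept=D A-0->B A-1->C B-0->D B-1->C C-0->B C-1->E D-0->D D-1->C E-0->F E-1->E F-0->G F-1->H G-0->G G-1->H H-0->F H-1->H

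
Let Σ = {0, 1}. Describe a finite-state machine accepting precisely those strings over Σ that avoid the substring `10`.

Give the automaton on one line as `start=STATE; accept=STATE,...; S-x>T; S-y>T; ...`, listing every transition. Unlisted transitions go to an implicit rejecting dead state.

This is the complement of 'contains `10`'. Use the same substring-matching states — s0 through s2 holding how much of `10` has just been matched — but flip the accepting set: everything except the trap s2 accepts.
3 states suffice.
        0   1  
>* s0   s0  s1 
 * s1   s2  s1 
   s2   s2  s2 
(> = start, * = accepting)

start=s0; accept=s0,s1; s0-0>s0; s0-1>s1; s1-0>s2; s1-1>s1; s2-0>s2; s2-1>s2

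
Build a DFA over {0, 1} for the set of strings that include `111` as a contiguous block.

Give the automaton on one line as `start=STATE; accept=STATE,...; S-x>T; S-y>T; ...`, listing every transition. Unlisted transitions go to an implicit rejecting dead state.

Track how much of `111` has been matched so far: state q0 is no progress, q3 is the absorbing accept state reached once `111` has occurred. Intermediate states record partial matches; on a mismatch, fall back to the longest reusable overlap.
A 4-state machine:
        0   1  
>  q0   q0  q1 
   q1   q0  q2 
   q2   q0  q3 
 * q3   q3  q3 
(> = start, * = accepting)

start=q0; accept=q3; q0-0>q0; q0-1>q1; q1-0>q0; q1-1>q2; q2-0>q0; q2-1>q3; q3-0>q3; q3-1>q3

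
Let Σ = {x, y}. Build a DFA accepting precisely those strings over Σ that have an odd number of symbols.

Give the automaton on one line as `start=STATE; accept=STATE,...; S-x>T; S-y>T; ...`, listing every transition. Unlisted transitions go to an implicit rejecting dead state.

Only the length mod 2 matters, so use a 2-cycle: from any state, every input symbol moves to the next state, wrapping S1 back to S0. Mark S1 accepting.
A 2-state machine:
        x   y  
>  S0   S1  S1 
 * S1   S0  S0 
(> = start, * = accepting)

start=S0; accept=S1; S0-x>S1; S0-y>S1; S1-x>S0; S1-y>S0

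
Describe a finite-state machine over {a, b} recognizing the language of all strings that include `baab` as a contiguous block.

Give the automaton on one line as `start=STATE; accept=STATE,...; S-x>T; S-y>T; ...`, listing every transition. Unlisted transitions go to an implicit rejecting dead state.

start=q0; accept=q4; q0-a>q0; q0-b>q1; q1-a>q2; q1-b>q1; q2-a>q3; q2-b>q1; q3-a>q0; q3-b>q4; q4-a>q4; q4-b>q4

States q0..q3 record the length of the longest prefix of `baab` that matches the current input suffix. Reaching q4 means `baab` has been seen, and we stay there forever. Accept from q4.
A 5-state machine:
        a   b  
>  q0   q0  q1 
   q1   q2  q1 
   q2   q3  q1 
   q3   q0  q4 
 * q4   q4  q4 
(> = start, * = accepting)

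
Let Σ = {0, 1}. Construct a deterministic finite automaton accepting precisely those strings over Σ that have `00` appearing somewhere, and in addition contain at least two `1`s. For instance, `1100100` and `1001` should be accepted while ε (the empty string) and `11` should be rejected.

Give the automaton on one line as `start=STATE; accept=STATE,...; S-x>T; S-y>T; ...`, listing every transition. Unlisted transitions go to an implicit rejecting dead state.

start=q0; accept=q9,q11; q0-0>q1; q0-1>q2; q1-0>q3; q1-1>q2; q2-0>q4; q2-1>q5; q3-0>q3; q3-1>q6; q4-0>q6; q4-1>q5; q5-0>q7; q5-1>q8; q6-0>q6; q6-1>q9; q7-0>q9; q7-1>q8; q8-0>q10; q8-1>q8; q9-0>q9; q9-1>q11; q10-0>q11; q10-1>q8; q11-0>q11; q11-1>q11

Handle the two conditions separately and then intersect. One (3 states) tracks whether and how much of `00` has been seen; the other (4 states) tracks the count of `1`s, saturating at 3. Each combined state is a pair, one component from each; accept when both components accept.
12 states suffice.
          0    1  
>  q0     q1   q2 
   q1     q3   q2 
   q2     q4   q5 
   q3     q3   q6 
   q4     q6   q5 
   q5     q7   q8 
   q6     q6   q9 
   q7     q9   q8 
   q8    q10   q8 
 * q9     q9  q11 
   q10   q11   q8 
 * q11   q11  q11 
(> = start, * = accepting)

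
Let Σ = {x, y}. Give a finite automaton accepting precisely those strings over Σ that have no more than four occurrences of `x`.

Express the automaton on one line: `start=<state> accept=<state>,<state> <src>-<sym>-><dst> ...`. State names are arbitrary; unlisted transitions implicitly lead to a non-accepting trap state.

start=S0 accept=S0,S1,S2,S3,S4 S0-x->S1 S0-y->S0 S1-x->S2 S1-y->S1 S2-x->S3 S2-y->S2 S3-x->S4 S3-y->S3 S4-x->S5 S4-y->S4 S5-x->S5 S5-y->S5

Count `x`s, saturating at 5: states S0 through S4 mean 0 through 4 `x`s seen; S5 means more than 4. Each `x` increments (capped at S5); other symbols loop. Accept from {S0, S1, S2, S3, S4}.
A 6-state machine:
        x   y  
>* S0   S1  S0 
 * S1   S2  S1 
 * S2   S3  S2 
 * S3   S4  S3 
 * S4   S5  S4 
   S5   S5  S5 
(> = start, * = accepting)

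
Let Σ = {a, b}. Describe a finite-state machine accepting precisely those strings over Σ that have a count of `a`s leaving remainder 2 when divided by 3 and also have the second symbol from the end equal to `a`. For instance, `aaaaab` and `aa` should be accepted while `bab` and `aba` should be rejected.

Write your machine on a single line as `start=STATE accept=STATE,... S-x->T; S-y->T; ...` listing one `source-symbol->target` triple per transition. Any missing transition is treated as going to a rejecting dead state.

Handle the two conditions separately and then intersect. One (3 states) tracks the count of `a`s modulo 3; the other (7 states) tracks the last 2 symbols read. Each combined state is a pair, one component from each; accept when both components accept.
A 15-state machine:
          a    b  
>  s0     s1   s2 
   s1     s3   s4 
   s2     s5   s6 
 * s3     s7   s8 
   s4     s9  s10 
   s5     s3   s4 
   s6     s5   s6 
   s7    s11  s12 
 * s8    s13  s14 
   s9     s7   s8 
   s10    s9  s10 
   s11    s3   s4 
   s12    s5   s6 
   s13   s11  s12 
   s14   s13  s14 
(> = start, * = accepting)

start=s0; accept=s3,s8; s0-a->s1; s0-b->s2; s1-a->s3; s1-b->s4; s2-a->s5; s2-b->s6; s3-a->s7; s3-b->s8; s4-a->s9; s4-b->s10; s5-a->s3; s5-b->s4; s6-a->s5; s6-b->s6; s7-a->s11; s7-b->s12; s8-a->s13; s8-b->s14; s9-a->s7; s9-b->s8; s10-a->s9; s10-b->s10; s11-a->s3; s11-b->s4; s12-a->s5; s12-b->s6; s13-a->s11; s13-b->s12; s14-a->s13; s14-b->s14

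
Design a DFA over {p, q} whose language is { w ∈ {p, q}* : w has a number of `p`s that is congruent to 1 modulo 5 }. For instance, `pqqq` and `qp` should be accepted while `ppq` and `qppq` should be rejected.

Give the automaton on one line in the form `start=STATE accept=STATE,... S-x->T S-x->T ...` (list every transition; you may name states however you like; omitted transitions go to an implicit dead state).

start=S0 accept=S1 S0-p->S1 S0-q->S0 S1-p->S2 S1-q->S1 S2-p->S3 S2-q->S2 S3-p->S4 S3-q->S3 S4-p->S0 S4-q->S4

The only thing that matters is how many `p`s have appeared, reduced mod 5. Use one state per residue: S0 for 0, …, S4 for 4. Reading `p` moves to the next residue; anything else stays put. S1 is accepting.
        p   q  
>  S0   S1  S0 
 * S1   S2  S1 
   S2   S3  S2 
   S3   S4  S3 
   S4   S0  S4 
(> = start, * = accepting)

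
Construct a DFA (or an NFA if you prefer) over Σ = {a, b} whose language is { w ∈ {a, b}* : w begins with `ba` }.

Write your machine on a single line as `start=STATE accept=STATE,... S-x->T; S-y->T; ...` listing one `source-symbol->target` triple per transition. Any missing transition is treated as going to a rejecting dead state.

start=s0; accept=s2; s0-a->s3; s0-b->s1; s1-a->s2; s1-b->s3; s2-a->s2; s2-b->s2; s3-a->s3; s3-b->s3

Check the first 2 symbols one by one: s0 through s1 record how many have matched `ba` so far; any wrong symbol goes to the dead state s3. After all 2 match we enter the accepting sink s2.
With 4 states:
        a   b  
>  s0   s3  s1 
   s1   s2  s3 
 * s2   s2  s2 
   s3   s3  s3 
(> = start, * = accepting)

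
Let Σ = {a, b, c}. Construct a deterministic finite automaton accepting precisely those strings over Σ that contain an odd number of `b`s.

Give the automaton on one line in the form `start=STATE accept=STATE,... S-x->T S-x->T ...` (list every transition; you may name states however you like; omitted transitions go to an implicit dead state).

start=s0 accept=s1 s0-a->s0 s0-b->s1 s0-c->s0 s1-a->s1 s1-b->s0 s1-c->s1

Keep the running count of `b`s modulo 2: each `b` advances along the cycle s0 → s1 → s0 while other symbols loop. Accept at s1.
With 2 states:
        a   b   c  
>  s0   s0  s1  s0 
 * s1   s1  s0  s1 
(> = start, * = accepting)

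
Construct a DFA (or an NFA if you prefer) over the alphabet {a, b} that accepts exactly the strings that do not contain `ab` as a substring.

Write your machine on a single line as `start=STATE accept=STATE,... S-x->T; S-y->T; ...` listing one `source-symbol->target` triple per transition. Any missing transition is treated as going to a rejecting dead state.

Track partial matches of the forbidden pattern `ab`. State S2 is a dead state reached once `ab` has occurred; every other state accepts. S0 means no part of `ab` is currently matched.
        a   b  
>* S0   S1  S0 
 * S1   S1  S2 
   S2   S2  S2 
(> = start, * = accepting)

start=S0; accept=S0,S1; S0-a->S1; S0-b->S0; S1-a->S1; S1-b->S2; S2-a->S2; S2-b->S2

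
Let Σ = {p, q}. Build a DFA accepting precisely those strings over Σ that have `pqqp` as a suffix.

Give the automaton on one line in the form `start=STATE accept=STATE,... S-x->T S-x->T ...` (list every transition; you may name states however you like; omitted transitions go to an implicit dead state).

Let each state record the length of the longest suffix of the input read so far that is also a prefix of `pqqp`. B means the last symbol is `p`; C means the last 2 symbols are `pq`; D means the last 3 symbols are `pqq`; E means the last 4 symbols are `pqqp`. Accept only at E, where the string currently ends in `pqqp`.
5 states suffice.
       p  q 
>  A   B  A 
   B   B  C 
   C   B  D 
   D   E  A 
 * E   B  C 
(> = start, * = accepting)

start=A accept=E A-p->B A-q->A B-p->B B-q->C C-p->B C-q->D D-p->E D-q->A E-p->B E-q->C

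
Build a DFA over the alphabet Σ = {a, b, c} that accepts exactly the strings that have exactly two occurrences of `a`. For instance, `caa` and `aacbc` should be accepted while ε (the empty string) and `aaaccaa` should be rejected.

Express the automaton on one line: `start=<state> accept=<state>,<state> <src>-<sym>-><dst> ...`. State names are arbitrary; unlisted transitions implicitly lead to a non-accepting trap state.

start=q0 accept=q2 q0-a->q1 q0-b->q0 q0-c->q0 q1-a->q2 q1-b->q1 q1-c->q1 q2-a->q3 q2-b->q2 q2-c->q2 q3-a->q3 q3-b->q3 q3-c->q3

Count `a`s, saturating at 3: states q0 through q2 mean 0 through 2 `a`s seen; q3 means more than 2. Each `a` increments (capped at q3); other symbols loop. Accept from {q2}.
With 4 states:
        a   b   c  
>  q0   q1  q0  q0 
   q1   q2  q1  q1 
 * q2   q3  q2  q2 
   q3   q3  q3  q3 
(> = start, * = accepting)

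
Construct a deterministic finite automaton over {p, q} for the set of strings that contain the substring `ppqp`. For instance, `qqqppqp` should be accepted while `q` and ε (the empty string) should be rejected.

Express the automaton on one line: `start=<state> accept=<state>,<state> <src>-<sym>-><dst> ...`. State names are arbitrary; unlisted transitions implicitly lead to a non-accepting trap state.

start=A accept=E A-p->B A-q->A B-p->C B-q->A C-p->C C-q->D D-p->E D-q->A E-p->E E-q->E

States A..D record the length of the longest prefix of `ppqp` that matches the current input suffix. Reaching E means `ppqp` has been seen, and we stay there forever. Accept from E.
A 5-state machine:
       p  q 
>  A   B  A 
   B   C  A 
   C   C  D 
   D   E  A 
 * E   E  E 
(> = start, * = accepting)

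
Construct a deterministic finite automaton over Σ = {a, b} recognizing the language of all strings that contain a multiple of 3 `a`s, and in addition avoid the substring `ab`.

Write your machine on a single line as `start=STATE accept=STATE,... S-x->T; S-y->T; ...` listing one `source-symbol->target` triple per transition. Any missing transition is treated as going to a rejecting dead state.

start=s0; accept=s0,s4; s0-a->s1; s0-b->s0; s1-a->s2; s1-b->s3; s2-a->s4; s2-b->s5; s3-a->s5; s3-b->s3; s4-a->s1; s4-b->s6; s5-a->s6; s5-b->s5; s6-a->s3; s6-b->s6

Run two small machines in parallel and take their product. The first has 3 states tracking the count of `a`s modulo 3; the second has 3 states tracking partial matches of the forbidden pattern `ab`. A product state is a pair (one from each), accepting exactly when both do.
7 states suffice.
        a   b  
>* s0   s1  s0 
   s1   s2  s3 
   s2   s4  s5 
   s3   s5  s3 
 * s4   s1  s6 
   s5   s6  s5 
   s6   s3  s6 
(> = start, * = accepting)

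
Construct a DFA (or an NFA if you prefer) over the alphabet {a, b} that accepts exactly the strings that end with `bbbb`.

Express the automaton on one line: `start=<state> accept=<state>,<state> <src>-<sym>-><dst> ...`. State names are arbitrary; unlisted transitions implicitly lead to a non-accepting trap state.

start=S0 accept=S4 S0-a->S0 S0-b->S1 S1-a->S0 S1-b->S2 S2-a->S0 S2-b->S3 S3-a->S0 S3-b->S4 S4-a->S0 S4-b->S4

Remember how much of `bbbb` the current input suffix matches. State S0 means no match yet; S1 means the last symbol is `b`; S2 means the last 2 symbols are `bb`; S3 means the last 3 symbols are `bbb`; S4 means the last 4 symbols are `bbbb`. Only S4 accepts. On a mismatch, fall back to the longest proper suffix that is still a prefix of `bbbb`.
With 5 states:
        a   b  
>  S0   S0  S1 
   S1   S0  S2 
   S2   S0  S3 
   S3   S0  S4 
 * S4   S0  S4 
(> = start, * = accepting)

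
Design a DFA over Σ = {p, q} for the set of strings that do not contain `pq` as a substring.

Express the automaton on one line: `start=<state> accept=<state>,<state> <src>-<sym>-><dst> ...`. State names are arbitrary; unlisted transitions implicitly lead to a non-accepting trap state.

This is the complement of 'contains `pq`'. Use the same substring-matching states — s0 through s2 holding how much of `pq` has just been matched — but flip the accepting set: everything except the trap s2 accepts.
3 states suffice.
        p   q  
>* s0   s1  s0 
 * s1   s1  s2 
   s2   s2  s2 
(> = start, * = accepting)

start=s0 accept=s0,s1 s0-p->s1 s0-q->s0 s1-p->s1 s1-q->s2 s2-p->s2 s2-q->s2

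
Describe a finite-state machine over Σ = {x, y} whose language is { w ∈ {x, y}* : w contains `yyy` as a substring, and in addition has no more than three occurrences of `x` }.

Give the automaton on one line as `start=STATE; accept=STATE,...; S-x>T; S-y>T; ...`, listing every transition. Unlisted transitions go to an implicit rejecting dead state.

Build one automaton per condition and run them in lockstep. One (4 states) tracks whether and how much of `yyy` has been seen; the other (5 states) tracks the count of `x`s, saturating at 4. Each combined state is a pair, one component from each; accept when both components accept.
A 20-state machine:
          x    y  
>  q0     q1   q2 
   q1     q3   q4 
   q2     q1   q5 
   q3     q6   q7 
   q4     q3   q8 
   q5     q1   q9 
   q6    q10  q11 
   q7     q6  q12 
   q8     q3  q13 
 * q9    q13   q9 
   q10   q10  q14 
   q11   q10  q15 
   q12    q6  q16 
 * q13   q16  q13 
   q14   q10  q17 
   q15   q10  q18 
 * q16   q18  q16 
   q17   q10  q19 
 * q18   q19  q18 
   q19   q19  q19 
(> = start, * = accepting)

start=q0; accept=q9,q13,q16,q18; q0-x>q1; q0-y>q2; q1-x>q3; q1-y>q4; q2-x>q1; q2-y>q5; q3-x>q6; q3-y>q7; q4-x>q3; q4-y>q8; q5-x>q1; q5-y>q9; q6-x>q10; q6-y>q11; q7-x>q6; q7-y>q12; q8-x>q3; q8-y>q13; q9-x>q13; q9-y>q9; q10-x>q10; q10-y>q14; q11-x>q10; q11-y>q15; q12-x>q6; q12-y>q16; q13-x>q16; q13-y>q13; q14-x>q10; q14-y>q17; q15-x>q10; q15-y>q18; q16-x>q18; q16-y>q16; q17-x>q10; q17-y>q19; q18-x>q19; q18-y>q18; q19-x>q19; q19-y>q19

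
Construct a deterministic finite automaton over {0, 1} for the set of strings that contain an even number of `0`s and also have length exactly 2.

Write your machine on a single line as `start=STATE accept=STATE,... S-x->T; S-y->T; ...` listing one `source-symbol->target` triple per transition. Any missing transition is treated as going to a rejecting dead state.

start=s0; accept=s3; s0-0->s1; s0-1->s2; s1-0->s3; s1-1->s4; s2-0->s4; s2-1->s3; s3-0->s5; s3-1->s6; s4-0->s6; s4-1->s5; s5-0->s6; s5-1->s5; s6-0->s5; s6-1->s6

Handle the two conditions separately and then intersect. One (2 states) tracks the count of `0`s modulo 2; the other (4 states) tracks the input length, saturating at 3. Each combined state is a pair, one component from each; accept when both components accept.
A 7-state machine:
        0   1  
>  s0   s1  s2 
   s1   s3  s4 
   s2   s4  s3 
 * s3   s5  s6 
   s4   s6  s5 
   s5   s6  s5 
   s6   s5  s6 
(> = start, * = accepting)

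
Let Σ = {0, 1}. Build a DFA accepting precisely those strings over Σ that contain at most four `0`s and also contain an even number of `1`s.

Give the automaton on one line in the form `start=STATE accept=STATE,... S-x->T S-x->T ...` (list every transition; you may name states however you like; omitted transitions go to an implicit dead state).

Run two small machines in parallel and take their product. The first has 6 states tracking the count of `0`s, saturating at 5; the second has 2 states tracking the count of `1`s modulo 2. A product state is a pair (one from each), accepting exactly when both do. Minimizing collapses redundant product states.
An 11-state machine:
          0    1  
>* s0     s1   s2 
 * s1     s3   s4 
   s2     s4   s0 
 * s3     s5   s6 
   s4     s6   s1 
 * s5     s7   s8 
   s6     s8   s3 
 * s7     s9  s10 
   s8    s10   s5 
   s9     s9   s9 
   s10    s9   s7 
(> = start, * = accepting)

start=s0 accept=s0,s1,s3,s5,s7 s0-0->s1 s0-1->s2 s1-0->s3 s1-1->s4 s2-0->s4 s2-1->s0 s3-0->s5 s3-1->s6 s4-0->s6 s4-1->s1 s5-0->s7 s5-1->s8 s6-0->s8 s6-1->s3 s7-0->s9 s7-1->s10 s8-0->s10 s8-1->s5 s9-0->s9 s9-1->s9 s10-0->s9 s10-1->s7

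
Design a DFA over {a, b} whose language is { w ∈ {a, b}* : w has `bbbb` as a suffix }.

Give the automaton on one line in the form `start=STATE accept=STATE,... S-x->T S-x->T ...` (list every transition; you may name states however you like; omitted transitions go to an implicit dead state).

start=q0 accept=q4 q0-a->q0 q0-b->q1 q1-a->q0 q1-b->q2 q2-a->q0 q2-b->q3 q3-a->q0 q3-b->q4 q4-a->q0 q4-b->q4

Remember how much of `bbbb` the current input suffix matches. State q0 means no match yet; q1 means the last symbol is `b`; q2 means the last 2 symbols are `bb`; q3 means the last 3 symbols are `bbb`; q4 means the last 4 symbols are `bbbb`. Only q4 accepts. On a mismatch, fall back to the longest proper suffix that is still a prefix of `bbbb`.
5 states suffice.
        a   b  
>  q0   q0  q1 
   q1   q0  q2 
   q2   q0  q3 
   q3   q0  q4 
 * q4   q0  q4 
(> = start, * = accepting)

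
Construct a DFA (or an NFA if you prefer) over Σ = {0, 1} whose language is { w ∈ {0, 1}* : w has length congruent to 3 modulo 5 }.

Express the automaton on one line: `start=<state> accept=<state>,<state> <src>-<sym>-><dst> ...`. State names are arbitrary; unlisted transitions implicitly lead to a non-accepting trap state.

start=q0 accept=q3 q0-0->q1 q0-1->q1 q1-0->q2 q1-1->q2 q2-0->q3 q2-1->q3 q3-0->q4 q3-1->q4 q4-0->q0 q4-1->q0

Only the length mod 5 matters, so use a 5-cycle: from any state, every input symbol moves to the next state, wrapping q4 back to q0. Mark q3 accepting.
5 states suffice.
        0   1  
>  q0   q1  q1 
   q1   q2  q2 
   q2   q3  q3 
 * q3   q4  q4 
   q4   q0  q0 
(> = start, * = accepting)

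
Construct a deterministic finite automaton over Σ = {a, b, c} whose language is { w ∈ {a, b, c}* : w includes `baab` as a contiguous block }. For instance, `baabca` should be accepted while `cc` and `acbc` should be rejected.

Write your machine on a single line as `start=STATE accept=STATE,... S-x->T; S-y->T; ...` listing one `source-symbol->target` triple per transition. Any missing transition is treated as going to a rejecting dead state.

States q0..q3 record the length of the longest prefix of `baab` that matches the current input suffix. Reaching q4 means `baab` has been seen, and we stay there forever. Accept from q4.
A 5-state machine:
        a   b   c  
>  q0   q0  q1  q0 
   q1   q2  q1  q0 
   q2   q3  q1  q0 
   q3   q0  q4  q0 
 * q4   q4  q4  q4 
(> = start, * = accepting)

start=q0; accept=q4; q0-a->q0; q0-b->q1; q0-c->q0; q1-a->q2; q1-b->q1; q1-c->q0; q2-a->q3; q2-b->q1; q2-c->q0; q3-a->q0; q3-b->q4; q3-c->q0; q4-a->q4; q4-b->q4; q4-c->q4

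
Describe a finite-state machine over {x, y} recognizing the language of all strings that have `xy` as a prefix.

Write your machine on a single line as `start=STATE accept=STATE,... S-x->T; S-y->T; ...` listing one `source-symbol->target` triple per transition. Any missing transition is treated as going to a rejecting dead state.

start=s0; accept=s2; s0-x->s1; s0-y->s3; s1-x->s3; s1-y->s2; s2-x->s2; s2-y->s2; s3-x->s3; s3-y->s3

Walk along `xy` while the input agrees: from s0 take `x` to s1, and so on. Any deviation drops to the rejecting sink s3. Once s2 is reached the prefix is confirmed and every continuation is accepted.
A 4-state machine:
        x   y  
>  s0   s1  s3 
   s1   s3  s2 
 * s2   s2  s2 
   s3   s3  s3 
(> = start, * = accepting)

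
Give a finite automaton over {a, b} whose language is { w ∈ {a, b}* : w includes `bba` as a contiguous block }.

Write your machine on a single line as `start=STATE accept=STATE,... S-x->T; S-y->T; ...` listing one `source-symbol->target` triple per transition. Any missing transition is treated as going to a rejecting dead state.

start=s0; accept=s3; s0-a->s0; s0-b->s1; s1-a->s0; s1-b->s2; s2-a->s3; s2-b->s2; s3-a->s3; s3-b->s3

States s0..s2 record the length of the longest prefix of `bba` that matches the current input suffix. Reaching s3 means `bba` has been seen, and we stay there forever. Accept from s3.
With 4 states:
        a   b  
>  s0   s0  s1 
   s1   s0  s2 
   s2   s3  s2 
 * s3   s3  s3 
(> = start, * = accepting)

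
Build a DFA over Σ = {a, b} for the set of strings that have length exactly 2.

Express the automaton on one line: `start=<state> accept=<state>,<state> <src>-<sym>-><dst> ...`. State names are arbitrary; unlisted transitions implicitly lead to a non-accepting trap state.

We only need to distinguish lengths 0, 1, …, 2, and '>2'. Chain s0 → s1 → s2 → s3 on every symbol, with s3 looping. Accepting states: {s2}.
4 states suffice.
        a   b  
>  s0   s1  s1 
   s1   s2  s2 
 * s2   s3  s3 
   s3   s3  s3 
(> = start, * = accepting)

start=s0 accept=s2 s0-a->s1 s0-b->s1 s1-a->s2 s1-b->s2 s2-a->s3 s2-b->s3 s3-a->s3 s3-b->s3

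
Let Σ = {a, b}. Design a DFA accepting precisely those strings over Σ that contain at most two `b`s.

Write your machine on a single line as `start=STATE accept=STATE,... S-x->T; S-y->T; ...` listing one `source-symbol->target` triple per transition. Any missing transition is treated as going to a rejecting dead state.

Only the number of `b`s matters, and only up to 3. Make a chain q0 → q1 → q2 → q3 advanced by each `b` (with q3 absorbing); every other symbol self-loops. The accepting set is {q0, q1, q2}.
4 states suffice.
        a   b  
>* q0   q0  q1 
 * q1   q1  q2 
 * q2   q2  q3 
   q3   q3  q3 
(> = start, * = accepting)

start=q0; accept=q0,q1,q2; q0-a->q0; q0-b->q1; q1-a->q1; q1-b->q2; q2-a->q2; q2-b->q3; q3-a->q3; q3-b->q3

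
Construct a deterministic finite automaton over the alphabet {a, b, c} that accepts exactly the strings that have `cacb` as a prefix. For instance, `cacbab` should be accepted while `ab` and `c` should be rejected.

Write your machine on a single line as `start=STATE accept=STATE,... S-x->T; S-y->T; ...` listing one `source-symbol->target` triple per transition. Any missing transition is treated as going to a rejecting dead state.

start=q0; accept=q4; q0-a->q5; q0-b->q5; q0-c->q1; q1-a->q2; q1-b->q5; q1-c->q5; q2-a->q5; q2-b->q5; q2-c->q3; q3-a->q5; q3-b->q4; q3-c->q5; q4-a->q4; q4-b->q4; q4-c->q4; q5-a->q5; q5-b->q5; q5-c->q5

Walk along `cacb` while the input agrees: from q0 take `c` to q1, and so on. Any deviation drops to the rejecting sink q5. Once q4 is reached the prefix is confirmed and every continuation is accepted.
A 6-state machine:
        a   b   c  
>  q0   q5  q5  q1 
   q1   q2  q5  q5 
   q2   q5  q5  q3 
   q3   q5  q4  q5 
 * q4   q4  q4  q4 
   q5   q5  q5  q5 
(> = start, * = accepting)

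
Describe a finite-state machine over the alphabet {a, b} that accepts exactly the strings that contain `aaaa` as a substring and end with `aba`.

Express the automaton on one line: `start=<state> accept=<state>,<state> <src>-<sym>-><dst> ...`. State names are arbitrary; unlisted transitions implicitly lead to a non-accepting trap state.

Run two small machines in parallel and take their product. The first has 5 states tracking whether and how much of `aaaa` has been seen; the second has 4 states tracking how much of the suffix `aba` has currently been matched. A product state is a pair (one from each), accepting exactly when both do. Minimizing collapses redundant product states.
8 states suffice.
        a   b  
>  q0   q1  q0 
   q1   q2  q0 
   q2   q3  q0 
   q3   q4  q0 
   q4   q4  q5 
   q5   q6  q7 
 * q6   q4  q5 
   q7   q4  q7 
(> = start, * = accepting)

start=q0 accept=q6 q0-a->q1 q0-b->q0 q1-a->q2 q1-b->q0 q2-a->q3 q2-b->q0 q3-a->q4 q3-b->q0 q4-a->q4 q4-b->q5 q5-a->q6 q5-b->q7 q6-a->q4 q6-b->q5 q7-a->q4 q7-b->q7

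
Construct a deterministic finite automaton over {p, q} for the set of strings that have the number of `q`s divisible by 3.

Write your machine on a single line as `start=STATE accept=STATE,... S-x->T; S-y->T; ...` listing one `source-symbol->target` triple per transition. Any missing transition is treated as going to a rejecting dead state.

start=S0; accept=S0; S0-p->S0; S0-q->S1; S1-p->S1; S1-q->S2; S2-p->S2; S2-q->S0

Keep the running count of `q`s modulo 3: each `q` advances along the cycle S0 → S1 → S2 → S0 while other symbols loop. Accept at S0.
        p   q  
>* S0   S0  S1 
   S1   S1  S2 
   S2   S2  S0 
(> = start, * = accepting)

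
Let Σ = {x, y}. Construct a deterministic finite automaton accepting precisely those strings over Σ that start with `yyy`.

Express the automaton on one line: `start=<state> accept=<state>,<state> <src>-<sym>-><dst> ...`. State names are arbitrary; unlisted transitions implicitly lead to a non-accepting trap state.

Check the first 3 symbols one by one: s0 through s2 record how many have matched `yyy` so far; any wrong symbol goes to the dead state s4. After all 3 match we enter the accepting sink s3.
        x   y  
>  s0   s4  s1 
   s1   s4  s2 
   s2   s4  s3 
 * s3   s3  s3 
   s4   s4  s4 
(> = start, * = accepting)

start=s0 accept=s3 s0-x->s4 s0-y->s1 s1-x->s4 s1-y->s2 s2-x->s4 s2-y->s3 s3-x->s3 s3-y->s3 s4-x->s4 s4-y->s4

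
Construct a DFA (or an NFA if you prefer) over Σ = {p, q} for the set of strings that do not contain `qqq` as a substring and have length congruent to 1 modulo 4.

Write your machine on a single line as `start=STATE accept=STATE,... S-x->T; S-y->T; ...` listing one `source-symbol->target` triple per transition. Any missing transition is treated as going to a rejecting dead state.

start=A; accept=B,C,M; A-p->B; A-q->C; B-p->D; B-q->E; C-p->D; C-q->F; D-p->G; D-q->H; E-p->G; E-q->I; F-p->G; F-q->J; G-p->A; G-q->K; H-p->A; H-q->L; I-p->A; I-q->J; J-p->J; J-q->J; K-p->B; K-q->M; L-p->B; L-q->J; M-p->D; M-q->J

Run two small machines in parallel and take their product. One (4 states) tracks partial matches of the forbidden pattern `qqq`; the other (4 states) tracks the input length modulo 4. Each combined state is a pair, one component from each; accept when both components accept. Minimizing collapses redundant product states.
A 13-state machine:
       p  q 
>  A   B  C 
 * B   D  E 
 * C   D  F 
   D   G  H 
   E   G  I 
   F   G  J 
   G   A  K 
   H   A  L 
   I   A  J 
   J   J  J 
   K   B  M 
   L   B  J 
 * M   D  J 
(> = start, * = accepting)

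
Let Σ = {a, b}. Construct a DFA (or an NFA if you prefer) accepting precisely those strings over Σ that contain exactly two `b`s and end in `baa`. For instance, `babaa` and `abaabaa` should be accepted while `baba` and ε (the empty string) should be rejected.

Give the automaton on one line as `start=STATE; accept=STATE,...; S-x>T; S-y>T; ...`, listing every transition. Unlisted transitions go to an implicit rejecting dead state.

Build one automaton per condition and run them in lockstep. The first has 4 states tracking the count of `b`s, saturating at 3; the second has 4 states tracking how much of the suffix `baa` has currently been matched. A product state is a pair (one from each), accepting exactly when both do. After merging equivalent states the machine shrinks.
With 6 states:
        a   b  
>  s0   s0  s1 
   s1   s1  s2 
   s2   s3  s4 
   s3   s5  s4 
   s4   s4  s4 
 * s5   s4  s4 
(> = start, * = accepting)

start=s0; accept=s5; s0-a>s0; s0-b>s1; s1-a>s1; s1-b>s2; s2-a>s3; s2-b>s4; s3-a>s5; s3-b>s4; s4-a>s4; s4-b>s4; s5-a>s4; s5-b>s4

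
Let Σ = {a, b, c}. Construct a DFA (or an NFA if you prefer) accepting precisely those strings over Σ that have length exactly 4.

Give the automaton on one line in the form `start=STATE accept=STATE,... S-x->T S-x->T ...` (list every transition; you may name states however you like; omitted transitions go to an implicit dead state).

start=q0 accept=q4 q0-a->q1 q0-b->q1 q0-c->q1 q1-a->q2 q1-b->q2 q1-c->q2 q2-a->q3 q2-b->q3 q2-c->q3 q3-a->q4 q3-b->q4 q3-c->q4 q4-a->q5 q4-b->q5 q4-c->q5 q5-a->q5 q5-b->q5 q5-c->q5

Count input length up to 5: every symbol moves from q0 toward q5, which means 'more than 4' and absorbs. Accept from {q4}.
        a   b   c  
>  q0   q1  q1  q1 
   q1   q2  q2  q2 
   q2   q3  q3  q3 
   q3   q4  q4  q4 
 * q4   q5  q5  q5 
   q5   q5  q5  q5 
(> = start, * = accepting)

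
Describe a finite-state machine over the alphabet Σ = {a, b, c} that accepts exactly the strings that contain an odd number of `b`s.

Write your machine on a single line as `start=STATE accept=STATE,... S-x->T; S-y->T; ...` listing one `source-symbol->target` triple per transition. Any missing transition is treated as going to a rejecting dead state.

start=q0; accept=q1; q0-a->q0; q0-b->q1; q0-c->q0; q1-a->q1; q1-b->q0; q1-c->q1

The only thing that matters is how many `b`s have appeared, reduced mod 2. Use one state per residue: q0 for 0, …, q1 for 1. Reading `b` moves to the next residue; anything else stays put. q1 is accepting.
2 states suffice.
        a   b   c  
>  q0   q0  q1  q0 
 * q1   q1  q0  q1 
(> = start, * = accepting)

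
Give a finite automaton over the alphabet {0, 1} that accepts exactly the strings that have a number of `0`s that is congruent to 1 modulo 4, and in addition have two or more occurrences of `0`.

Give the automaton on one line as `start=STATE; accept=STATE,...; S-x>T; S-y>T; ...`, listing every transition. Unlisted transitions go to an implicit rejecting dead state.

Run two small machines in parallel and take their product. The first has 4 states tracking the count of `0`s modulo 4; the second has 4 states tracking the count of `0`s, saturating at 3. A product state is a pair (one from each), accepting exactly when both do. After merging equivalent states the machine shrinks.
        0   1  
>  q0   q1  q0 
   q1   q2  q1 
   q2   q3  q2 
   q3   q4  q3 
   q4   q5  q4 
 * q5   q2  q5 
(> = start, * = accepting)

start=q0; accept=q5; q0-0>q1; q0-1>q0; q1-0>q2; q1-1>q1; q2-0>q3; q2-1>q2; q3-0>q4; q3-1>q3; q4-0>q5; q4-1>q4; q5-0>q2; q5-1>q5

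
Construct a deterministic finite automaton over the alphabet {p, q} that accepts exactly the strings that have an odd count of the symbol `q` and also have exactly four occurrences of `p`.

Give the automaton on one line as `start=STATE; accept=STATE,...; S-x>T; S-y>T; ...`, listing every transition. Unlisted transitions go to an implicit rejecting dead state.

start=s0; accept=s10; s0-p>s1; s0-q>s2; s1-p>s3; s1-q>s4; s2-p>s4; s2-q>s0; s3-p>s5; s3-q>s6; s4-p>s6; s4-q>s1; s5-p>s7; s5-q>s8; s6-p>s8; s6-q>s3; s7-p>s9; s7-q>s10; s8-p>s10; s8-q>s5; s9-p>s9; s9-q>s11; s10-p>s11; s10-q>s7; s11-p>s11; s11-q>s9

Build one automaton per condition and run them in lockstep. One (2 states) tracks the count of `q`s modulo 2; the other (6 states) tracks the count of `p`s, saturating at 5. Each combined state is a pair, one component from each; accept when both components accept.
A 12-state machine:
          p    q  
>  s0     s1   s2 
   s1     s3   s4 
   s2     s4   s0 
   s3     s5   s6 
   s4     s6   s1 
   s5     s7   s8 
   s6     s8   s3 
   s7     s9  s10 
   s8    s10   s5 
   s9     s9  s11 
 * s10   s11   s7 
   s11   s11   s9 
(> = start, * = accepting)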